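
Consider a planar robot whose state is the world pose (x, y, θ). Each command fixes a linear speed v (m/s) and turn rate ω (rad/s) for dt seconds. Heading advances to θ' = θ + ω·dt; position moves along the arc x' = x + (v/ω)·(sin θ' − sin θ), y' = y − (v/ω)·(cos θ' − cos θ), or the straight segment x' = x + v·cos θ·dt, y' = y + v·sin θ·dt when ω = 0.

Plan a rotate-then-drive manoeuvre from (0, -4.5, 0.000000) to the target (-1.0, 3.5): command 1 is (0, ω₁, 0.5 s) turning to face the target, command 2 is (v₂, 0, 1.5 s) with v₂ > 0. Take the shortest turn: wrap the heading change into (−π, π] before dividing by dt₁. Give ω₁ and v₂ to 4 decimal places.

heading to target = atan2(3.5−-4.5, -1−0) = 1.6952
Δθ = wrap(1.6952 − 0.0000) = 1.6952; ω₁ = Δθ/dt₁ = 3.3903
distance = √((-1−0)² + (3.5−-4.5)²) = 8.0623; v₂ = distance/dt₂ = 5.3748

ω₁ = 3.3903, v₂ = 5.3748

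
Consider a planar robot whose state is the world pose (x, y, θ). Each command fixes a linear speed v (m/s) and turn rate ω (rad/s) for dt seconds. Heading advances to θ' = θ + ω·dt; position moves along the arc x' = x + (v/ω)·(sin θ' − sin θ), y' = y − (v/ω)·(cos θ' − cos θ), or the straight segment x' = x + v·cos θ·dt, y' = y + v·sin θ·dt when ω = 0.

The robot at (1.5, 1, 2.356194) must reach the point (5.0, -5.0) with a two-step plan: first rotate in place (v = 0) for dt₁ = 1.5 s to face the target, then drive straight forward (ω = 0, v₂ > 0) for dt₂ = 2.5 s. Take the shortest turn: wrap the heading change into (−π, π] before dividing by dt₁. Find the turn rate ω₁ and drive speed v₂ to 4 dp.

heading to target = atan2(-5−1, 5−1.5) = -1.0427
Δθ = wrap(-1.0427 − 2.3562) = 2.8843; ω₁ = Δθ/dt₁ = 1.9228
distance = √((5−1.5)² + (-5−1)²) = 6.9462; v₂ = distance/dt₂ = 2.7785

ω₁ = 1.9228, v₂ = 2.7785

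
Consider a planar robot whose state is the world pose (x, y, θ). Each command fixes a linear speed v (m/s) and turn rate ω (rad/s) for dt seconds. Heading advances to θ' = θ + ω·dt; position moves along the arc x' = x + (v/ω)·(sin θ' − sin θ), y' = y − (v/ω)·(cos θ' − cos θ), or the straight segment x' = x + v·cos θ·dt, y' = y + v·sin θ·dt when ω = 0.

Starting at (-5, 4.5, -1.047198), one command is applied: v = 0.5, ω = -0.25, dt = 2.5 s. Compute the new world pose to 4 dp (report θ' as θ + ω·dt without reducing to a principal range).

θ' = -1.0472 + -0.25·2.5 = -1.6722
R = v/ω = 0.5/-0.25 = -2.0000
x' = -5 + -2.0000·(sin -1.6722 − sin -1.0472) = -4.7423
y' = 4.5 − -2.0000·(cos -1.6722 − cos -1.0472) = 3.2975

(-4.7423, 3.2975, -1.6722)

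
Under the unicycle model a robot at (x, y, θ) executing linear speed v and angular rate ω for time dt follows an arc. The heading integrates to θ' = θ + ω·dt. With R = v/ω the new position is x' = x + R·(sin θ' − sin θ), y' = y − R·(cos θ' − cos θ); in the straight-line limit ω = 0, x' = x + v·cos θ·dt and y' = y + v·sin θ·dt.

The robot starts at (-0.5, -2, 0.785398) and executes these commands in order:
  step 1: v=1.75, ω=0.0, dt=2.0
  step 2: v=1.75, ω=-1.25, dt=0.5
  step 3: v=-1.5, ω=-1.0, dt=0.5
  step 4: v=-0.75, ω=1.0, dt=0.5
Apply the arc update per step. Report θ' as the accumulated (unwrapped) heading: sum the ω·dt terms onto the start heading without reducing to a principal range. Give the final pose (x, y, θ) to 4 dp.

(1.6324, 0.9666, 0.1604)

step 1: θ'=0.7854 (straight) → pose (1.9749, 0.4749, 0.7854)
step 2: θ'=0.1604 (R=-1.4000) → pose (2.7412, 0.8670, 0.1604)
step 3: θ'=-0.3396 (R=1.5000) → pose (2.0020, 0.9334, -0.3396)
step 4: θ'=0.1604 (R=-0.7500) → pose (1.6324, 0.9666, 0.1604)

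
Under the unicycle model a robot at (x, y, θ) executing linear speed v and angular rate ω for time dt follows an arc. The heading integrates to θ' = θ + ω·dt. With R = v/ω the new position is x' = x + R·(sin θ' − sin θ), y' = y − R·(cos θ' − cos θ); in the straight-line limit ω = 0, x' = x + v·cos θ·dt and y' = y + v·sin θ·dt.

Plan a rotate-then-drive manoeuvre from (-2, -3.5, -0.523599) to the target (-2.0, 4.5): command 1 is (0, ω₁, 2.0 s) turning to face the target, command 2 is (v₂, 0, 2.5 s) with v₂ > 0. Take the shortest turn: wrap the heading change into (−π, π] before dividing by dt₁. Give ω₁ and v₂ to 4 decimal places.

heading to target = atan2(4.5−-3.5, -2−-2) = 1.5708
Δθ = wrap(1.5708 − -0.5236) = 2.0944; ω₁ = Δθ/dt₁ = 1.0472
distance = √((-2−-2)² + (4.5−-3.5)²) = 8.0000; v₂ = distance/dt₂ = 3.2000

ω₁ = 1.0472, v₂ = 3.2000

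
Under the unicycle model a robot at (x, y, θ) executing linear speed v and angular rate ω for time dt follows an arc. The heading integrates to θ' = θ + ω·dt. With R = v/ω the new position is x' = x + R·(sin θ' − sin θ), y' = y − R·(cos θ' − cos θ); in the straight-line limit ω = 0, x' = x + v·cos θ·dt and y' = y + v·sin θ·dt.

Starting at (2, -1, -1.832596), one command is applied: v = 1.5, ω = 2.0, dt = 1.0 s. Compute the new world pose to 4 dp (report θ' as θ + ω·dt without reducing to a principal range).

(2.8494, -1.9336, 0.1674)

θ' = -1.8326 + 2.0·1.0 = 0.1674
R = v/ω = 1.5/2.0 = 0.7500
x' = 2 + 0.7500·(sin 0.1674 − sin -1.8326) = 2.8494
y' = -1 − 0.7500·(cos 0.1674 − cos -1.8326) = -1.9336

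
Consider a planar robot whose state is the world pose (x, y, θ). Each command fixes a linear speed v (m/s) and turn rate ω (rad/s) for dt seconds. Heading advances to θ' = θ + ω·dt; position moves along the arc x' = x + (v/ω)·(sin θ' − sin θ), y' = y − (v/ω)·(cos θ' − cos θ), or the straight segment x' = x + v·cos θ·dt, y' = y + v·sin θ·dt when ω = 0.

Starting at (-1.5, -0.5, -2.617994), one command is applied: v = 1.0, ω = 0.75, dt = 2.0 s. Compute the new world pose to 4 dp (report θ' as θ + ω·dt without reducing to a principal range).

θ' = -2.6180 + 0.75·2.0 = -1.1180
R = v/ω = 1.0/0.75 = 1.3333
x' = -1.5 + 1.3333·(sin -1.1180 − sin -2.6180) = -2.0323
y' = -0.5 − 1.3333·(cos -1.1180 − cos -2.6180) = -2.2380

(-2.0323, -2.2380, -1.1180)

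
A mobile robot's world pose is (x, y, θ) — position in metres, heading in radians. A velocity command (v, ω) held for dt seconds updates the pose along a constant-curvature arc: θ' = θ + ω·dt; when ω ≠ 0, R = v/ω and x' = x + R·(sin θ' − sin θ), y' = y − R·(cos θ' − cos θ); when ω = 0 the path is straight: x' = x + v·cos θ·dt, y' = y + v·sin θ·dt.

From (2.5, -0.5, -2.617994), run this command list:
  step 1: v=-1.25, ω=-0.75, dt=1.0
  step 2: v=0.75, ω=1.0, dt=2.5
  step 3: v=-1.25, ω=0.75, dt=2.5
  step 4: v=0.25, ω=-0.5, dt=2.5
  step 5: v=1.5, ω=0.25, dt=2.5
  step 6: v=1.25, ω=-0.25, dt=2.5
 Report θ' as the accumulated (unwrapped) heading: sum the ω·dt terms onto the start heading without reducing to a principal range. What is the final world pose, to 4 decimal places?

(7.5766, -1.0336, -0.2430)

step 1: θ'=-3.3680 (R=1.6667) → pose (3.7075, -0.3192, -3.3680)
step 2: θ'=-0.8680 (R=0.7500) → pose (2.9668, -1.5349, -0.8680)
step 3: θ'=1.0070 (R=-1.6667) → pose (0.2864, -1.7215, 1.0070)
step 4: θ'=-0.2430 (R=-0.5000) → pose (0.8293, -1.5034, -0.2430)
step 5: θ'=0.3820 (R=6.0000) → pose (4.5097, -1.2471, 0.3820)
step 6: θ'=-0.2430 (R=-5.0000) → pose (7.5766, -1.0336, -0.2430)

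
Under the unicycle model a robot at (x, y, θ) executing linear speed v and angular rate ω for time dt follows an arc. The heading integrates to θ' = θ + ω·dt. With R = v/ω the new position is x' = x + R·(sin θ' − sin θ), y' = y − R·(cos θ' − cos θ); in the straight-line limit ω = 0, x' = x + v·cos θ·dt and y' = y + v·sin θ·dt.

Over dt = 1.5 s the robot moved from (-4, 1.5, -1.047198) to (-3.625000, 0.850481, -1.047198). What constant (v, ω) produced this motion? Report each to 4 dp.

Δθ = -1.047198 − -1.047198 = 0.000000
ω = Δθ/dt = 0.000000/1.5 = 0.0000
ω = 0 → v = (Δx·cos θ + Δy·sin θ)/dt = 0.5000

v = 0.5000, ω = 0.0000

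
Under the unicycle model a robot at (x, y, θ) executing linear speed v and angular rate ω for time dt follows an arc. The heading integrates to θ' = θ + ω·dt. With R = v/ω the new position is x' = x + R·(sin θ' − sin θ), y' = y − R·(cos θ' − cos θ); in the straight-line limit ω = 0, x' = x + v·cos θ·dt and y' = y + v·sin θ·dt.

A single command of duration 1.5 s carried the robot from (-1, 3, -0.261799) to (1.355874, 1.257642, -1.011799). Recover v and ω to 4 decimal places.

Δθ = -1.011799 − -0.261799 = -0.750000
ω = Δθ/dt = -0.750000/1.5 = -0.5000
R = Δx/(sin θ' − sin θ) = -4.0000
v = R·ω = -4.0000·-0.5000 = 2.0000

v = 2.0000, ω = -0.5000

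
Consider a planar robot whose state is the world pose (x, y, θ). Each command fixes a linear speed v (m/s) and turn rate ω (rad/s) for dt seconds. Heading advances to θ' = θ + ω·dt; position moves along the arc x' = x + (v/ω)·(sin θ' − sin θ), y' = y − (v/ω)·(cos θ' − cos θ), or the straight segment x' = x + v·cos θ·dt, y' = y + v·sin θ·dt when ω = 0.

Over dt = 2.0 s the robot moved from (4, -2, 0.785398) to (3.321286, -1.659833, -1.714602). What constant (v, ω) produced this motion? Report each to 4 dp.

Δθ = -1.714602 − 0.785398 = -2.500000
ω = Δθ/dt = -2.500000/2.0 = -1.2500
R = Δx/(sin θ' − sin θ) = 0.4000
v = R·ω = 0.4000·-1.2500 = -0.5000

v = -0.5000, ω = -1.2500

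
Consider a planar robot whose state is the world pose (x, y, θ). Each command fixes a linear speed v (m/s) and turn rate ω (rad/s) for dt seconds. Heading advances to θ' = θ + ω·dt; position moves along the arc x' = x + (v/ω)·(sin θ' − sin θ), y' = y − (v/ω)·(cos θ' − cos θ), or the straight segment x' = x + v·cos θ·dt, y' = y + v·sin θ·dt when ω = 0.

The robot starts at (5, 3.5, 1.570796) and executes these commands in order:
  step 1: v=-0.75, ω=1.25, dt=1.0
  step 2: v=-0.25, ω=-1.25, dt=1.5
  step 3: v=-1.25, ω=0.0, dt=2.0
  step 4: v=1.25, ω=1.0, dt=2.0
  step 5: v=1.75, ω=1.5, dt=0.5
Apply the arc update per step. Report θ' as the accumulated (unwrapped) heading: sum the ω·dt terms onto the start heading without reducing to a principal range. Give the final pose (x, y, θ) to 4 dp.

step 1: θ'=2.8208 (R=-0.6000) → pose (5.4108, 2.9306, 2.8208)
step 2: θ'=0.9458 (R=0.2000) → pose (5.5099, 2.6238, 0.9458)
step 3: θ'=0.9458 (straight) → pose (4.0472, 0.5964, 0.9458)
step 4: θ'=2.9458 (R=1.2500) → pose (3.2767, 2.5539, 2.9458)
step 5: θ'=3.6958 (R=1.1667) → pose (2.4357, 2.4015, 3.6958)

(2.4357, 2.4015, 3.6958)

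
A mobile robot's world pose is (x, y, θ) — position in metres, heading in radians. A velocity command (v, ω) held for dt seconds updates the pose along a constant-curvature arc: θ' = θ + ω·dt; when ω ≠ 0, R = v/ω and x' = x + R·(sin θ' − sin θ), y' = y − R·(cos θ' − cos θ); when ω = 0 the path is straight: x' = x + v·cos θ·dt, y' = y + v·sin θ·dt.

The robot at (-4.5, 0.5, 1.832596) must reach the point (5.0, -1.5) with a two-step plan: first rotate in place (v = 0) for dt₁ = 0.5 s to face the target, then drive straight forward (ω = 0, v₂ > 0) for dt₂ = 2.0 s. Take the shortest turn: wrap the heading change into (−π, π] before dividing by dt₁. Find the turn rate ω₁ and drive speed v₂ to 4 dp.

ω₁ = -4.0802, v₂ = 4.8541

heading to target = atan2(-1.5−0.5, 5−-4.5) = -0.2075
Δθ = wrap(-0.2075 − 1.8326) = -2.0401; ω₁ = Δθ/dt₁ = -4.0802
distance = √((5−-4.5)² + (-1.5−0.5)²) = 9.7082; v₂ = distance/dt₂ = 4.8541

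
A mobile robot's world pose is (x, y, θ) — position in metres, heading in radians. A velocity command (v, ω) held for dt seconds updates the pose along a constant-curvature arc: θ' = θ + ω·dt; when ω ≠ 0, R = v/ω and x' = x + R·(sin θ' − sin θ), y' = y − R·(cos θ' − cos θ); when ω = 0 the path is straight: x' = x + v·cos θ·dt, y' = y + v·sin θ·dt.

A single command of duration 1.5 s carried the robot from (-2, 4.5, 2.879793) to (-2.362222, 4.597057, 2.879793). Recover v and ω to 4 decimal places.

v = 0.2500, ω = 0.0000

Δθ = 2.879793 − 2.879793 = 0.000000
ω = Δθ/dt = 0.000000/1.5 = 0.0000
ω = 0 → v = (Δx·cos θ + Δy·sin θ)/dt = 0.2500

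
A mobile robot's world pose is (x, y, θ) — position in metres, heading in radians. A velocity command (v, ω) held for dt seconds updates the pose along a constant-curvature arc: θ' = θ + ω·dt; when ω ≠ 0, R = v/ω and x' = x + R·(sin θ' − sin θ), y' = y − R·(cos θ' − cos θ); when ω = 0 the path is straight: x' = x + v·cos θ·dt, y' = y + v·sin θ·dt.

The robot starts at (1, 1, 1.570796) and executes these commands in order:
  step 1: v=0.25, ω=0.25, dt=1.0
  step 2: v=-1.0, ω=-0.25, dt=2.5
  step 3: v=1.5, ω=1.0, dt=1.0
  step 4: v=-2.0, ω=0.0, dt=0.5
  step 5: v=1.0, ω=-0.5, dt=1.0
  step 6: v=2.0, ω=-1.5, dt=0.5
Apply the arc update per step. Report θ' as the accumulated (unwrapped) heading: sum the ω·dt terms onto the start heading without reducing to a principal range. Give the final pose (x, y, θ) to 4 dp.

step 1: θ'=1.8208 (R=1.0000) → pose (0.9689, 1.2474, 1.8208)
step 2: θ'=1.1958 (R=4.0000) → pose (0.8153, -1.2073, 1.1958)
step 3: θ'=2.1958 (R=1.5000) → pose (0.6360, 0.2198, 2.1958)
step 4: θ'=2.1958 (straight) → pose (1.2211, -0.5912, 2.1958)
step 5: θ'=1.6958 (R=-2.0000) → pose (0.8586, 0.3296, 1.6958)
step 6: θ'=0.9458 (R=-1.3333) → pose (1.1003, 1.2760, 0.9458)

(1.1003, 1.2760, 0.9458)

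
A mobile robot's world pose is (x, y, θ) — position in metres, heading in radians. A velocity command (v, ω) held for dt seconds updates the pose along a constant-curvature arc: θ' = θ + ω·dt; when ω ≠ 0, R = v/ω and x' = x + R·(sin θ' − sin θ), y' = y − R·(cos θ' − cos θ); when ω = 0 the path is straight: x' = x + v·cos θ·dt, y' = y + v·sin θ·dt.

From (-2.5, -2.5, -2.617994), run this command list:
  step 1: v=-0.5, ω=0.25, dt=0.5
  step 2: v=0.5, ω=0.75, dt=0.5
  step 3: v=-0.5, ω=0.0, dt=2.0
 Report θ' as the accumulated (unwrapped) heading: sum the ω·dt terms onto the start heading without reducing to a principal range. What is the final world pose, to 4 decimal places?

(-1.9382, -1.6922, -2.1180)

step 1: θ'=-2.4930 (R=-2.0000) → pose (-2.2919, -2.3618, -2.4930)
step 2: θ'=-2.1180 (R=0.6667) → pose (-2.4585, -2.5462, -2.1180)
step 3: θ'=-2.1180 (straight) → pose (-1.9382, -1.6922, -2.1180)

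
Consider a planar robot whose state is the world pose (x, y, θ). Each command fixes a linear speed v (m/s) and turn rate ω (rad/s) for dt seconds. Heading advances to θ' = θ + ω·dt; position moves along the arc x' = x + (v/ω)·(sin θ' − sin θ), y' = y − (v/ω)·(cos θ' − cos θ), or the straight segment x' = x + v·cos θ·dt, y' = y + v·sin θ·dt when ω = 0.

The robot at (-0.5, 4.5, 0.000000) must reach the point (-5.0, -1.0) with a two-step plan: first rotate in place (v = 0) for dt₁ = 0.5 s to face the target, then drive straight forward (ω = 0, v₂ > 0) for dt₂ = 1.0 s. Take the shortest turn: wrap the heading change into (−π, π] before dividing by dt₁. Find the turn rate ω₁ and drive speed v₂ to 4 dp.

heading to target = atan2(-1−4.5, -5−-0.5) = -2.2565
Δθ = wrap(-2.2565 − 0.0000) = -2.2565; ω₁ = Δθ/dt₁ = -4.5131
distance = √((-5−-0.5)² + (-1−4.5)²) = 7.1063; v₂ = distance/dt₂ = 7.1063

ω₁ = -4.5131, v₂ = 7.1063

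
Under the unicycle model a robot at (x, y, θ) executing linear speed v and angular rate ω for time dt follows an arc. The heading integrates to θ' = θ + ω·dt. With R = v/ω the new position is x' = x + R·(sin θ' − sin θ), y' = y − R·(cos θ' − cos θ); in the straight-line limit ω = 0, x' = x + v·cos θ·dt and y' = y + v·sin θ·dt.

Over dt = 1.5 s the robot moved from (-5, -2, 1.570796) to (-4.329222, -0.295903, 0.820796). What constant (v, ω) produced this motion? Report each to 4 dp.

Δθ = 0.820796 − 1.570796 = -0.750000
ω = Δθ/dt = -0.750000/1.5 = -0.5000
R = −Δy/(cos θ' − cos θ) = -2.5000
v = R·ω = -2.5000·-0.5000 = 1.2500

v = 1.2500, ω = -0.5000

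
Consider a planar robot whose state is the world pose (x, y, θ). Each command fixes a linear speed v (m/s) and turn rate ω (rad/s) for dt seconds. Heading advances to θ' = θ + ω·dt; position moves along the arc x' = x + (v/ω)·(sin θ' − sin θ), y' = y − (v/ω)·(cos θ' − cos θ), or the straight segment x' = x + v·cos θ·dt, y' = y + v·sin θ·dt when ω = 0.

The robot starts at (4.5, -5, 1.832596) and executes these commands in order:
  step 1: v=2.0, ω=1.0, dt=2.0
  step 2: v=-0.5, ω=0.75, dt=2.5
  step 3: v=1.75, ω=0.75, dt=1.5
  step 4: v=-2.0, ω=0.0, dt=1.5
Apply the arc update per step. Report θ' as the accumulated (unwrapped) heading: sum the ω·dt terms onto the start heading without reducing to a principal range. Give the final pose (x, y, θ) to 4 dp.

(1.1616, -4.5026, 6.8326)

step 1: θ'=3.8326 (R=2.0000) → pose (1.2935, -3.9764, 3.8326)
step 2: θ'=5.7076 (R=-0.6667) → pose (1.2315, -2.9034, 5.7076)
step 3: θ'=6.8326 (R=2.3333) → pose (3.7201, -2.9360, 6.8326)
step 4: θ'=6.8326 (straight) → pose (1.1616, -4.5026, 6.8326)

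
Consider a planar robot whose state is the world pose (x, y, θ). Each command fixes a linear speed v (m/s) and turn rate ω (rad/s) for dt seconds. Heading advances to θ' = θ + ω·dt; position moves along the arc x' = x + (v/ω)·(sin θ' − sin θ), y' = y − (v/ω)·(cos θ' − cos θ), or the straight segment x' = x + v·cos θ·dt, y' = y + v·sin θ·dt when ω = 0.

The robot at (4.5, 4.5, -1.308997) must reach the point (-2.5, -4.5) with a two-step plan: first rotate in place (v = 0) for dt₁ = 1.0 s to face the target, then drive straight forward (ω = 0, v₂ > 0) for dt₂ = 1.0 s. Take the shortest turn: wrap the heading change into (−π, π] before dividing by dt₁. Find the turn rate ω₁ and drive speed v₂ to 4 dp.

heading to target = atan2(-4.5−4.5, -2.5−4.5) = -2.2318
Δθ = wrap(-2.2318 − -1.3090) = -0.9228; ω₁ = Δθ/dt₁ = -0.9228
distance = √((-2.5−4.5)² + (-4.5−4.5)²) = 11.4018; v₂ = distance/dt₂ = 11.4018

ω₁ = -0.9228, v₂ = 11.4018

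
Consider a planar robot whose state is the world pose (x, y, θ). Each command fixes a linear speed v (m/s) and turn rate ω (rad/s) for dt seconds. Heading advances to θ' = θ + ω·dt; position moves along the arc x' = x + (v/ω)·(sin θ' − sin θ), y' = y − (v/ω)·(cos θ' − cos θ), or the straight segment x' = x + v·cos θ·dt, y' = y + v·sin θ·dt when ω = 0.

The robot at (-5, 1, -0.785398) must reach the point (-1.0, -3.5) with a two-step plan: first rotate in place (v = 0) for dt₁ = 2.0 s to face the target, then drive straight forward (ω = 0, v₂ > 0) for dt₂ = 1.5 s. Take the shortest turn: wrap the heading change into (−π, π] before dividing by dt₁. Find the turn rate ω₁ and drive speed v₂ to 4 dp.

heading to target = atan2(-3.5−1, -1−-5) = -0.8442
Δθ = wrap(-0.8442 − -0.7854) = -0.0588; ω₁ = Δθ/dt₁ = -0.0294
distance = √((-1−-5)² + (-3.5−1)²) = 6.0208; v₂ = distance/dt₂ = 4.0139

ω₁ = -0.0294, v₂ = 4.0139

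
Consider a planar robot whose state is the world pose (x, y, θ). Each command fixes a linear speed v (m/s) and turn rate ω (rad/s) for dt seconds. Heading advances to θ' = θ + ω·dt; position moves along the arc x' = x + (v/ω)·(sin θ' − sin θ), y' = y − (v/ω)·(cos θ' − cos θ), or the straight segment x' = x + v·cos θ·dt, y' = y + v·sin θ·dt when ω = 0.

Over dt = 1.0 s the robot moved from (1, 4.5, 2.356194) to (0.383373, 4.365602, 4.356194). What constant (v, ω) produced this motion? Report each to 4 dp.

v = 0.7500, ω = 2.0000

Δθ = 4.356194 − 2.356194 = 2.000000
ω = Δθ/dt = 2.000000/1.0 = 2.0000
R = Δx/(sin θ' − sin θ) = 0.3750
v = R·ω = 0.3750·2.0000 = 0.7500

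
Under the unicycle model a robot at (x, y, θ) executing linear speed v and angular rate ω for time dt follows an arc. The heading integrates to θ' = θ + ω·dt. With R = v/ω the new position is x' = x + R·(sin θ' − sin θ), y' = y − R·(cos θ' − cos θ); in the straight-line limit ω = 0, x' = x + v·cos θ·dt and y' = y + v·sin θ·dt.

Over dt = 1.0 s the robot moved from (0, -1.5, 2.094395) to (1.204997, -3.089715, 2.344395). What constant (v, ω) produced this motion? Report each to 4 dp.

Δθ = 2.344395 − 2.094395 = 0.250000
ω = Δθ/dt = 0.250000/1.0 = 0.2500
R = −Δy/(cos θ' − cos θ) = -8.0000
v = R·ω = -8.0000·0.2500 = -2.0000

v = -2.0000, ω = 0.2500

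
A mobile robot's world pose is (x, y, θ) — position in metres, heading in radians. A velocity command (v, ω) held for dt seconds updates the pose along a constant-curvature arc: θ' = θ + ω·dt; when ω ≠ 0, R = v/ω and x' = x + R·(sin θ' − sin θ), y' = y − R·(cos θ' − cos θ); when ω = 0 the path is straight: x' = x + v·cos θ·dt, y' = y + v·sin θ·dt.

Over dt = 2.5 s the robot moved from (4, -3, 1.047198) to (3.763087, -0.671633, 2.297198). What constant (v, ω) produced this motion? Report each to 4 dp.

Δθ = 2.297198 − 1.047198 = 1.250000
ω = Δθ/dt = 1.250000/2.5 = 0.5000
R = −Δy/(cos θ' − cos θ) = 2.0000
v = R·ω = 2.0000·0.5000 = 1.0000

v = 1.0000, ω = 0.5000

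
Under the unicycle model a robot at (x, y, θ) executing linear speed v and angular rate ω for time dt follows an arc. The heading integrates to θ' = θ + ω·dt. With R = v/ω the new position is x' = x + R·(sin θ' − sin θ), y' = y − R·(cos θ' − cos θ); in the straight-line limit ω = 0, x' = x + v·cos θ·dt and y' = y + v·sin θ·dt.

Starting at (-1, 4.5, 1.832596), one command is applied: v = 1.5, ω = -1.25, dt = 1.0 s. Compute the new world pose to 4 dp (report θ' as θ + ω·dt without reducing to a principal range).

θ' = 1.8326 + -1.25·1.0 = 0.5826
R = v/ω = 1.5/-1.25 = -1.2000
x' = -1 + -1.2000·(sin 0.5826 − sin 1.8326) = -0.5011
y' = 4.5 − -1.2000·(cos 0.5826 − cos 1.8326) = 5.8126

(-0.5011, 5.8126, 0.5826)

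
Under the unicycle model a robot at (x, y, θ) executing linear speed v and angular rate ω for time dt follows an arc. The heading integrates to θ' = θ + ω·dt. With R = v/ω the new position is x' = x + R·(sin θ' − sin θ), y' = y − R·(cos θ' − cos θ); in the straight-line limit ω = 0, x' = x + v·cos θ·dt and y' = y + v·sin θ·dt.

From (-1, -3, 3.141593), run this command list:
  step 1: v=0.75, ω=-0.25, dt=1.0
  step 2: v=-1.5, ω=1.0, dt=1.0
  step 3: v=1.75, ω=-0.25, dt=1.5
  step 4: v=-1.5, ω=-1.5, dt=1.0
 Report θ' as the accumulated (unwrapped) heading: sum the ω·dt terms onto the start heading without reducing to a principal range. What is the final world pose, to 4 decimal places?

(-1.2877, -4.4420, 2.0166)

step 1: θ'=2.8916 (R=-3.0000) → pose (-1.7422, -2.9067, 2.8916)
step 2: θ'=3.8916 (R=-1.5000) → pose (-0.3486, -2.5509, 3.8916)
step 3: θ'=3.5166 (R=-7.0000) → pose (-2.5562, -3.9426, 3.5166)
step 4: θ'=2.0166 (R=1.0000) → pose (-1.2877, -4.4420, 2.0166)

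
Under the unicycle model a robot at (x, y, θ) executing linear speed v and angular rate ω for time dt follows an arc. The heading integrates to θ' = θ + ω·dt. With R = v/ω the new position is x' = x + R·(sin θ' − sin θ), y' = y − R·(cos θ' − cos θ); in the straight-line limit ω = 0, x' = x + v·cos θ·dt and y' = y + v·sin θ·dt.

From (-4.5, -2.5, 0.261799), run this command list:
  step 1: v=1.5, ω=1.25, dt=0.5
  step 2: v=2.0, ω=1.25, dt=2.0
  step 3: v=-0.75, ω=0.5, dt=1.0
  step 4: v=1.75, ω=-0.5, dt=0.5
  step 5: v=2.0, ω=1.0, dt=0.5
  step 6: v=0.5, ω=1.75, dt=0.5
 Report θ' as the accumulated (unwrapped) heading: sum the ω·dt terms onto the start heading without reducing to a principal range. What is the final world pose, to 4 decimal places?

(-6.3268, -0.6014, 5.0118)

step 1: θ'=0.8868 (R=1.2000) → pose (-3.8805, -2.0992, 0.8868)
step 2: θ'=3.3868 (R=1.6000) → pose (-5.5090, 0.4640, 3.3868)
step 3: θ'=3.8868 (R=-1.5000) → pose (-4.8560, 0.8167, 3.8868)
step 4: θ'=3.6368 (R=-3.5000) → pose (-5.5661, 0.3095, 3.6368)
step 5: θ'=4.1368 (R=2.0000) → pose (-6.2935, -0.3616, 4.1368)
step 6: θ'=5.0118 (R=0.2857) → pose (-6.3268, -0.6014, 5.0118)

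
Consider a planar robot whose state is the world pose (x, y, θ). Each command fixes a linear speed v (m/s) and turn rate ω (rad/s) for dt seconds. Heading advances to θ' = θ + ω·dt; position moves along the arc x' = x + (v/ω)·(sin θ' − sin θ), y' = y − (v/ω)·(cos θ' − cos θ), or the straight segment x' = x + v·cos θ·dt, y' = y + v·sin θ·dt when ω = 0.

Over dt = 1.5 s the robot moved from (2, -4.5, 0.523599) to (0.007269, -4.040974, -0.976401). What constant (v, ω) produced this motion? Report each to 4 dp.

Δθ = -0.976401 − 0.523599 = -1.500000
ω = Δθ/dt = -1.500000/1.5 = -1.0000
R = Δx/(sin θ' − sin θ) = 1.5000
v = R·ω = 1.5000·-1.0000 = -1.5000

v = -1.5000, ω = -1.0000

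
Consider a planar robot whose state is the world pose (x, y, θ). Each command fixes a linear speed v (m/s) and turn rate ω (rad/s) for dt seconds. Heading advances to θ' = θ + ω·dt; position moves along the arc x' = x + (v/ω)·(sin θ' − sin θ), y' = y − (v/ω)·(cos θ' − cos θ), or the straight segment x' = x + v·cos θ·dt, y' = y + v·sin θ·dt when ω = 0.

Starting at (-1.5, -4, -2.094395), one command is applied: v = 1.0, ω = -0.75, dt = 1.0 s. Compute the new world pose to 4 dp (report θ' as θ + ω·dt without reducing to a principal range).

(-2.2642, -4.6082, -2.8444)

θ' = -2.0944 + -0.75·1.0 = -2.8444
R = v/ω = 1.0/-0.75 = -1.3333
x' = -1.5 + -1.3333·(sin -2.8444 − sin -2.0944) = -2.2642
y' = -4 − -1.3333·(cos -2.8444 − cos -2.0944) = -4.6082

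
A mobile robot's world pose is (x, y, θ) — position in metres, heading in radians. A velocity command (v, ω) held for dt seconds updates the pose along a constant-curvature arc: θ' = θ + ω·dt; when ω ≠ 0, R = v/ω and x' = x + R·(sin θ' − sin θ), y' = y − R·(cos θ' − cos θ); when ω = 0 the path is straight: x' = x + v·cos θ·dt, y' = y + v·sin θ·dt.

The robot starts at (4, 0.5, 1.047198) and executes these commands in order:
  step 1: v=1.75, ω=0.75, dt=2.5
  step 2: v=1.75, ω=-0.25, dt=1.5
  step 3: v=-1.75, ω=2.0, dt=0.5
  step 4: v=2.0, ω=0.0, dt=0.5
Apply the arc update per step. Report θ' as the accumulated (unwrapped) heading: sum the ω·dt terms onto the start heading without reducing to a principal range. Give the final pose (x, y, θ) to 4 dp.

(0.0069, 4.5032, 3.5472)

step 1: θ'=2.9222 (R=2.3333) → pose (2.4871, 3.9441, 2.9222)
step 2: θ'=2.5472 (R=-7.0000) → pose (0.0905, 4.9769, 2.5472)
step 3: θ'=3.5472 (R=-0.8750) → pose (0.9258, 4.8978, 3.5472)
step 4: θ'=3.5472 (straight) → pose (0.0069, 4.5032, 3.5472)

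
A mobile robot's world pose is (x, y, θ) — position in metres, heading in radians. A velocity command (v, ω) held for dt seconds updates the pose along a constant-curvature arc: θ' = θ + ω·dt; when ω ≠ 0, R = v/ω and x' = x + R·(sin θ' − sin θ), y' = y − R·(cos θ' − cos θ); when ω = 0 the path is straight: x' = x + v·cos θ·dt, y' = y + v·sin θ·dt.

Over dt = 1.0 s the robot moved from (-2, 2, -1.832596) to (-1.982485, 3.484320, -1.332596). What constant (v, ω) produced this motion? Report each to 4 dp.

Δθ = -1.332596 − -1.832596 = 0.500000
ω = Δθ/dt = 0.500000/1.0 = 0.5000
R = −Δy/(cos θ' − cos θ) = -3.0000
v = R·ω = -3.0000·0.5000 = -1.5000

v = -1.5000, ω = 0.5000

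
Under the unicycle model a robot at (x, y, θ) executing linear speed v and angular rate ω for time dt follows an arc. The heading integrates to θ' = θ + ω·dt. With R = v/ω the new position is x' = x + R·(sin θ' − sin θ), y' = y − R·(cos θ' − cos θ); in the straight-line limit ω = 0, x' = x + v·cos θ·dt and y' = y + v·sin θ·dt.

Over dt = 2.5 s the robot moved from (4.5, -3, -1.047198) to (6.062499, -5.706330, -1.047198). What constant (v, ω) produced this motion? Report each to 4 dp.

v = 1.2500, ω = 0.0000

Δθ = -1.047198 − -1.047198 = 0.000000
ω = Δθ/dt = 0.000000/2.5 = 0.0000
ω = 0 → v = (Δx·cos θ + Δy·sin θ)/dt = 1.2500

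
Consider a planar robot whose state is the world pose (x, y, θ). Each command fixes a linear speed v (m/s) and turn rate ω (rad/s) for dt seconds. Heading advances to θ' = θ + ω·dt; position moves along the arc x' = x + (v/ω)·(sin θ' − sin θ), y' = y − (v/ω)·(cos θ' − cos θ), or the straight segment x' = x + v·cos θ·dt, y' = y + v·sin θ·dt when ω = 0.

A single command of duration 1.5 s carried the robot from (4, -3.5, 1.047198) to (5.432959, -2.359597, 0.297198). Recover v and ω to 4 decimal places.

v = 1.2500, ω = -0.5000

Δθ = 0.297198 − 1.047198 = -0.750000
ω = Δθ/dt = -0.750000/1.5 = -0.5000
R = Δx/(sin θ' − sin θ) = -2.5000
v = R·ω = -2.5000·-0.5000 = 1.2500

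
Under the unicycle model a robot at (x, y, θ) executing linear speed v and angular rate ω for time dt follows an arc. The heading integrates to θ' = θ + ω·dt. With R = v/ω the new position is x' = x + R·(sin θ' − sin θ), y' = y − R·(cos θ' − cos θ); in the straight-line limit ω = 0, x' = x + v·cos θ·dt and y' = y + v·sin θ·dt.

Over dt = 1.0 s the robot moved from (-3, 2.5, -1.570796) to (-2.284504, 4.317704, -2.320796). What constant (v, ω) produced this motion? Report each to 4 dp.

v = -2.0000, ω = -0.7500

Δθ = -2.320796 − -1.570796 = -0.750000
ω = Δθ/dt = -0.750000/1.0 = -0.7500
R = −Δy/(cos θ' − cos θ) = 2.6667
v = R·ω = 2.6667·-0.7500 = -2.0000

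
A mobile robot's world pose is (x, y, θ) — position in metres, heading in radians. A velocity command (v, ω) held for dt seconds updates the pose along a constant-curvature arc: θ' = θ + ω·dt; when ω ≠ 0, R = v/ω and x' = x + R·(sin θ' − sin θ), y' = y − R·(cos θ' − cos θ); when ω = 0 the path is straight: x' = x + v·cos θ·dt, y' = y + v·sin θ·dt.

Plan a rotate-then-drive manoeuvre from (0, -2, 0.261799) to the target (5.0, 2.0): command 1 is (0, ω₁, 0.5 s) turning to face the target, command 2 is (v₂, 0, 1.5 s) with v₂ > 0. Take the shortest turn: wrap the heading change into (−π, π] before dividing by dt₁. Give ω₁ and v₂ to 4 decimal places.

heading to target = atan2(2−-2, 5−0) = 0.6747
Δθ = wrap(0.6747 − 0.2618) = 0.4129; ω₁ = Δθ/dt₁ = 0.8259
distance = √((5−0)² + (2−-2)²) = 6.4031; v₂ = distance/dt₂ = 4.2687

ω₁ = 0.8259, v₂ = 4.2687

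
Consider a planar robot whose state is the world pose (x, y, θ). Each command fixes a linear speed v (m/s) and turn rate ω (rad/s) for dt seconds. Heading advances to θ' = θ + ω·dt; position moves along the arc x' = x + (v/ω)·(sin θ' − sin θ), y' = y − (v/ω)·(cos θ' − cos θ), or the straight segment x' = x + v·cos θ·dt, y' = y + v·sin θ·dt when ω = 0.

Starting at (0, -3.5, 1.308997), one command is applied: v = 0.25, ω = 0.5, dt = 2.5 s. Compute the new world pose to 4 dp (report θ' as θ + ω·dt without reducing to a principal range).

(-0.2079, -2.9531, 2.5590)

θ' = 1.3090 + 0.5·2.5 = 2.5590
R = v/ω = 0.25/0.5 = 0.5000
x' = 0 + 0.5000·(sin 2.5590 − sin 1.3090) = -0.2079
y' = -3.5 − 0.5000·(cos 2.5590 − cos 1.3090) = -2.9531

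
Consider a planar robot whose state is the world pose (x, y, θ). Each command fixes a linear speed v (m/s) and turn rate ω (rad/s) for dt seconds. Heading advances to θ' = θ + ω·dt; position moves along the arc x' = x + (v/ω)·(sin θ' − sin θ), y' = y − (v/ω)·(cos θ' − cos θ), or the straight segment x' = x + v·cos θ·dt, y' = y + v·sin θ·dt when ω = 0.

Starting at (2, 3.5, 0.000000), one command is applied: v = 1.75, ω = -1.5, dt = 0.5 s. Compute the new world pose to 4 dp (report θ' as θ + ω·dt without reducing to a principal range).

θ' = 0.0000 + -1.5·0.5 = -0.7500
R = v/ω = 1.75/-1.5 = -1.1667
x' = 2 + -1.1667·(sin -0.7500 − sin 0.0000) = 2.7952
y' = 3.5 − -1.1667·(cos -0.7500 − cos 0.0000) = 3.1870

(2.7952, 3.1870, -0.7500)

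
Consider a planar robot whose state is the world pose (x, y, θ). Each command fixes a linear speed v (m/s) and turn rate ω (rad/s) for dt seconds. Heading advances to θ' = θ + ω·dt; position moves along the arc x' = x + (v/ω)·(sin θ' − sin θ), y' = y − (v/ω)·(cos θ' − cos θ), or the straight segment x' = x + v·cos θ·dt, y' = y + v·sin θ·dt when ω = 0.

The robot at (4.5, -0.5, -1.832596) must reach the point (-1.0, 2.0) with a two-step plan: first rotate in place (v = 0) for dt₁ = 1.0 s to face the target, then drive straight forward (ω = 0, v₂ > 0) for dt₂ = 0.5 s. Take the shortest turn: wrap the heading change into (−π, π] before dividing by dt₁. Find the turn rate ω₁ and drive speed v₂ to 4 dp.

ω₁ = -1.7356, v₂ = 12.0830

heading to target = atan2(2−-0.5, -1−4.5) = 2.7150
Δθ = wrap(2.7150 − -1.8326) = -1.7356; ω₁ = Δθ/dt₁ = -1.7356
distance = √((-1−4.5)² + (2−-0.5)²) = 6.0415; v₂ = distance/dt₂ = 12.0830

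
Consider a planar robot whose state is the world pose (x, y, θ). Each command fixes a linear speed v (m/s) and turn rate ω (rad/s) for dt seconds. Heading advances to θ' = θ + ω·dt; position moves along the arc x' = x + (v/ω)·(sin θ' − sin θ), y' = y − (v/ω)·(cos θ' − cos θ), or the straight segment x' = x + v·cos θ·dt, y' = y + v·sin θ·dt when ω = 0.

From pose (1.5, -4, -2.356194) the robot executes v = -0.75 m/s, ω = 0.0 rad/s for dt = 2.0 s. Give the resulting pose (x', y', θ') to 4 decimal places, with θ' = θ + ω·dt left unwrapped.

(2.5607, -2.9393, -2.3562)

θ' = -2.3562 + 0.0·2.0 = -2.3562
ω = 0 → straight: x' = 1.5 + -0.75·cos(-2.3562)·2.0 = 2.5607
y' = -4 + -0.75·sin(-2.3562)·2.0 = -2.9393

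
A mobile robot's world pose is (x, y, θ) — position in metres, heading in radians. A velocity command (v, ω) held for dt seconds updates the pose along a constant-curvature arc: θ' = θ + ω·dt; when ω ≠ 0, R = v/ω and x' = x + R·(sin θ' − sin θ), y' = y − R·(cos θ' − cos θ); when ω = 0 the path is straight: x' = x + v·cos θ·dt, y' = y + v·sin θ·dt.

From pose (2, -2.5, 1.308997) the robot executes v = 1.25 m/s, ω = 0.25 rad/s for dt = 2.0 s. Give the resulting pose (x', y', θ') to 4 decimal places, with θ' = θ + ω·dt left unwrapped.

(2.0292, -0.0261, 1.8090)

θ' = 1.3090 + 0.25·2.0 = 1.8090
R = v/ω = 1.25/0.25 = 5.0000
x' = 2 + 5.0000·(sin 1.8090 − sin 1.3090) = 2.0292
y' = -2.5 − 5.0000·(cos 1.8090 − cos 1.3090) = -0.0261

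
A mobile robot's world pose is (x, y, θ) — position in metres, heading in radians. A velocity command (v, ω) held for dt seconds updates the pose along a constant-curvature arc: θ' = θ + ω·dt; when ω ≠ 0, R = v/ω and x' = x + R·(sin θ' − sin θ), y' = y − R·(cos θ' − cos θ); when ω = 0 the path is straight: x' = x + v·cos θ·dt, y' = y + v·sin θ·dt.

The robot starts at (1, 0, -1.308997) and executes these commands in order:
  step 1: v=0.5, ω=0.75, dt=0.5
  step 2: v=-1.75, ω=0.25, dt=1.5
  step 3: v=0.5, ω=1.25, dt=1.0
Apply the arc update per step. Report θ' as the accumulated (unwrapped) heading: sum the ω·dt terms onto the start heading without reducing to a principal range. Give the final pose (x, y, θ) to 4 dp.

step 1: θ'=-0.9340 (R=0.6667) → pose (1.1079, -0.2239, -0.9340)
step 2: θ'=-0.5590 (R=-7.0000) → pose (-0.8077, 1.5483, -0.5590)
step 3: θ'=0.6910 (R=0.4000) → pose (-0.3407, 1.5791, 0.6910)

(-0.3407, 1.5791, 0.6910)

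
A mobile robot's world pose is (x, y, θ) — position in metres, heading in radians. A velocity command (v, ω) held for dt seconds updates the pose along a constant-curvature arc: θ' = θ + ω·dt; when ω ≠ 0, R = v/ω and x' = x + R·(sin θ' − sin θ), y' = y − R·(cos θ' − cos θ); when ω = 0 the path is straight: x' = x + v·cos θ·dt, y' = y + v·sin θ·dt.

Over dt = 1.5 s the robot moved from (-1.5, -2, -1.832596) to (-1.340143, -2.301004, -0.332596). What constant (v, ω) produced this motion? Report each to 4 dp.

v = 0.2500, ω = 1.0000

Δθ = -0.332596 − -1.832596 = 1.500000
ω = Δθ/dt = 1.500000/1.5 = 1.0000
R = −Δy/(cos θ' − cos θ) = 0.2500
v = R·ω = 0.2500·1.0000 = 0.2500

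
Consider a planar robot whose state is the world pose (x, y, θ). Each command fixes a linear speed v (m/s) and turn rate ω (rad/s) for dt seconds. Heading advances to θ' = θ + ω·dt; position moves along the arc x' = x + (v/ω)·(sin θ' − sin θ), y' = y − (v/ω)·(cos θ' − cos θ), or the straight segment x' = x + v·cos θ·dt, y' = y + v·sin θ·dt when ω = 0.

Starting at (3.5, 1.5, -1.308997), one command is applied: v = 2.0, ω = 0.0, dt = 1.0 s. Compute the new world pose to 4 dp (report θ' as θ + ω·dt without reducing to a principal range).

θ' = -1.3090 + 0.0·1.0 = -1.3090
ω = 0 → straight: x' = 3.5 + 2.0·cos(-1.3090)·1.0 = 4.0176
y' = 1.5 + 2.0·sin(-1.3090)·1.0 = -0.4319

(4.0176, -0.4319, -1.3090)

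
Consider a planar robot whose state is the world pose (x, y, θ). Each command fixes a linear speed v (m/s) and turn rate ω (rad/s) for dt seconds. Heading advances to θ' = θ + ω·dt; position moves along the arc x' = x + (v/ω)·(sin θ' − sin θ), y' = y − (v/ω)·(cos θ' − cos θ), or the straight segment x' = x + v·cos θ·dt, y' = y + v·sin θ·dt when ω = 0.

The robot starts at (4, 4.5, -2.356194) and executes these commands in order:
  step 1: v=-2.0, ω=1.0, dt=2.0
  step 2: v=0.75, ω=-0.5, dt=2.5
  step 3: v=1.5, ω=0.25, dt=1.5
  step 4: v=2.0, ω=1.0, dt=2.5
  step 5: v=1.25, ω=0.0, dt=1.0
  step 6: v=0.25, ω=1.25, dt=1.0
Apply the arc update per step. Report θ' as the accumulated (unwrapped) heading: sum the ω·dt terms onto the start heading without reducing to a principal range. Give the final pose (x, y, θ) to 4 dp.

step 1: θ'=-0.3562 (R=-2.0000) → pose (3.2832, 7.7887, -0.3562)
step 2: θ'=-1.6062 (R=-1.5000) → pose (4.2592, 6.3297, -1.6062)
step 3: θ'=-1.2312 (R=6.0000) → pose (4.5981, 4.1187, -1.2312)
step 4: θ'=1.2688 (R=2.0000) → pose (8.3934, 4.1901, 1.2688)
step 5: θ'=1.2688 (straight) → pose (8.7652, 5.3835, 1.2688)
step 6: θ'=2.5188 (R=0.2000) → pose (8.6909, 5.6055, 2.5188)

(8.6909, 5.6055, 2.5188)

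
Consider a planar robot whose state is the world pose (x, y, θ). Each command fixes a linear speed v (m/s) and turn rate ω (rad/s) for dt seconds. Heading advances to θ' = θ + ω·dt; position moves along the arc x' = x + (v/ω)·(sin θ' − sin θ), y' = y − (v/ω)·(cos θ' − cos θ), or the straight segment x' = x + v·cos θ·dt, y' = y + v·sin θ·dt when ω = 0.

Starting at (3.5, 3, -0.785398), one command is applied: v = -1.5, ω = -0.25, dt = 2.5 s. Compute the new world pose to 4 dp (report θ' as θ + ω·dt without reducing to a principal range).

θ' = -0.7854 + -0.25·2.5 = -1.4104
R = v/ω = -1.5/-0.25 = 6.0000
x' = 3.5 + 6.0000·(sin -1.4104 − sin -0.7854) = 1.8197
y' = 3 − 6.0000·(cos -1.4104 − cos -0.7854) = 6.2844

(1.8197, 6.2844, -1.4104)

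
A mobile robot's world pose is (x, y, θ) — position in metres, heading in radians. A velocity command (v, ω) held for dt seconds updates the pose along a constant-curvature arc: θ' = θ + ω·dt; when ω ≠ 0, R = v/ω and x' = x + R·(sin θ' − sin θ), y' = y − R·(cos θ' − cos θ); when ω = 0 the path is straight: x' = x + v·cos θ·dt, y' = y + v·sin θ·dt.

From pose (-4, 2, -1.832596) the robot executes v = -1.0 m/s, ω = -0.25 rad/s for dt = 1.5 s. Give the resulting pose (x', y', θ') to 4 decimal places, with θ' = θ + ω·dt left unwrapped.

(-3.3523, 3.3432, -2.2076)

θ' = -1.8326 + -0.25·1.5 = -2.2076
R = v/ω = -1.0/-0.25 = 4.0000
x' = -4 + 4.0000·(sin -2.2076 − sin -1.8326) = -3.3523
y' = 2 − 4.0000·(cos -2.2076 − cos -1.8326) = 3.3432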